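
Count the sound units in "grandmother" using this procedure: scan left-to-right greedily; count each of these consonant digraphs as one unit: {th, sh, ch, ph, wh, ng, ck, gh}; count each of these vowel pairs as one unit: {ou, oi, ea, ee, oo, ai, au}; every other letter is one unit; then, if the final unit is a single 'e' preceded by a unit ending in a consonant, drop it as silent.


Word: "grandmother" (11 letters)
Left-to-right scan:
  1. 'g' (letter)
  2. 'r' (letter)
  3. 'a' (letter)
  4. 'n' (letter)
  5. 'd' (letter)
  6. 'm' (letter)
  7. 'o' (letter)
  8. 'th' (digraph)
  9. 'e' (letter)
  10. 'r' (letter)
Units from scan: 10
Sound units = 10 units


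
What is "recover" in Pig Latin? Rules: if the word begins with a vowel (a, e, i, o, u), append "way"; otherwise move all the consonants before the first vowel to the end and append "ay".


Word: "recover"
Starts with consonant(s) → move to end, add 'ay'
Consonant cluster: "r"
Pig Latin = "ecoverray"


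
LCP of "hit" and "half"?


Word 1: "hit"
Word 2: "half"
Comparing from start:
  Pos 0: 'h' == 'h'
  Pos 1: 'i' != 'a' (stop)
LCP = "h" (length 1)


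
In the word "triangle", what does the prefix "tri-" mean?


Prefix: tri-
Example: triangle = tri- + angle
Meaning = three


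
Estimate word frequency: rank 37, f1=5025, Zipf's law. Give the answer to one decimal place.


Zipf's law: f(r) = f(1) / r
f(1) = 5025
f(37) = 5025 / 37
= 135.8 occurrences


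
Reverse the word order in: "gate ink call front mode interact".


Original: "gate ink call front mode interact"
Words (1..n): gate | ink | call | front | mode | interact
Reversed (n..1): interact | mode | front | call | ink | gate
Result = "interact mode front call ink gate"


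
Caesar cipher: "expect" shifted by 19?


Word: "expect"
Shift: 19
Each letter → (letter + shift) mod 26:
  'e' (4) + 19 = 23 → 'x'
  'x' (23) + 19 = 16 → 'q'
  'p' (15) + 19 = 8 → 'i'
  'e' (4) + 19 = 23 → 'x'
  'c' (2) + 19 = 21 → 'v'
  't' (19) + 19 = 12 → 'm'
Result = "xqixvm"


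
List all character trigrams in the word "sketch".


Word: "sketch" (length 6)
Number of trigrams = 6 - 3 + 1 = 4
  Position 0: "ske"
  Position 1: "ket"
  Position 2: "etc"
  Position 3: "tch"
Trigrams = "ske", "ket", "etc", "tch"


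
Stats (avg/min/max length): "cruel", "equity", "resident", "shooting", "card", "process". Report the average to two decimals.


Lengths: "cruel"=5, "equity"=6, "resident"=8, "shooting"=8, "card"=4, "process"=7
Sum = 38, Count = 6
Average = 38/6 = 6.33
= avg=6.33, min=4, max=8


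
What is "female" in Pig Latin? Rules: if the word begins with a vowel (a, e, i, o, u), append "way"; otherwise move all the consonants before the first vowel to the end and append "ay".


Word: "female"
Starts with consonant(s) → move to end, add 'ay'
Consonant cluster: "f"
Pig Latin = "emalefay"


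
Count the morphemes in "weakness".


Word: "weakness"
Morphemes: weak | -ness
Each morpheme carries meaning
= 2 morphemes


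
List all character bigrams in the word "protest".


Word: "protest" (length 7)
Number of bigrams = 7 - 2 + 1 = 6
  Position 0: "pr"
  Position 1: "ro"
  Position 2: "ot"
  Position 3: "te"
  Position 4: "es"
  Position 5: "st"
Bigrams = "pr", "ro", "ot", "te", "es", "st"


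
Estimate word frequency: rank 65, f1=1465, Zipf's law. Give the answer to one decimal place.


Zipf's law: f(r) = f(1) / r
f(1) = 1465
f(65) = 1465 / 65
= 22.5 occurrences


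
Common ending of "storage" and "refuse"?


Word 1: "storage"
Word 2: "refuse"
Comparing from end:
  Pos -1: 'e' == 'e'
  Pos -2: 'g' != 's' (stop)
LCS = "e" (length 1)


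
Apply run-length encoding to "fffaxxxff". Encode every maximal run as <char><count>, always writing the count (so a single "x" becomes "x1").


String: "fffaxxxff"
Scanning for consecutive runs:
  'f' x 3
  'a' x 1
  'x' x 3
  'f' x 2
RLE = "f3a1x3f2"


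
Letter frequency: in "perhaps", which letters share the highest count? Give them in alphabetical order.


Word: "perhaps"
Letter counts:
  'a': 1
  'e': 1
  'h': 1
  'p': 2
  'r': 1
  's': 1
Maximum count = 2
Most frequent = 'p' (2 times each)


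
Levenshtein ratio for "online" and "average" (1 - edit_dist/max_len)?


Word 1: "online" (length 6)
Word 2: "average" (length 7)
One optimal edit sequence:
  1. insert 'a'  (+1)
  2. substitute 'o' -> 'v'  (+1)
  3. substitute 'n' -> 'e'  (+1)
  4. substitute 'l' -> 'r'  (+1)
  5. substitute 'i' -> 'a'  (+1)
  6. substitute 'n' -> 'g'  (+1)
  7. keep 'e'
Edit distance = 6
Max length = max(6, 7) = 7
Similarity = 1 - 6/7
= 0.1429


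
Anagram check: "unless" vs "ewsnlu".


Word 1: "unless" → sorted: elnssu
Word 2: "ewsnlu" → sorted: elnsuw
Same letters? elnssu != elnsuw
Anagram = No


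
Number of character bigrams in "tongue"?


Word: "tongue" (length 6)
Number of 2-grams = length - 2 + 1 = 6 - 2 + 1
= 5


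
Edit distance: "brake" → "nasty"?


Word 1: "brake" (length 5)
Word 2: "nasty" (length 5)
One optimal edit sequence (insert/delete/substitute each cost 1):
  1. substitute 'b' -> 'n'  (+1)
  2. substitute 'r' -> 'a'  (+1)
  3. substitute 'a' -> 's'  (+1)
  4. substitute 'k' -> 't'  (+1)
  5. substitute 'e' -> 'y'  (+1)
Total edit operations: 5
Edit distance = 5


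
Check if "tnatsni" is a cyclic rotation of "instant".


Word: "instant", Candidate: "tnatsni"
Method: check if candidate is substring of word+word
"instantinstant" contains "tnatsni"? No
Is rotation = No


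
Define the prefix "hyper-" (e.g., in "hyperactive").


Prefix: hyper-
Example: hyperactive = hyper- + active
Meaning = over / excessive


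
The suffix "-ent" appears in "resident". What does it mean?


Suffix: -ent
As in: resident -> reside + -ent, with a spelling change
Meaning = one who / that which


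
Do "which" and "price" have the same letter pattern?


Pattern of "which": [0, 1, 2, 3, 1]
Pattern of "price": [0, 1, 2, 3, 4]
Patterns do not match
Same pattern = No


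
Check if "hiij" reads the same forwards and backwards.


Word: "hiij"
Reversed: "jiih"
Forward == Backward? hiij != jiih
Palindrome = No


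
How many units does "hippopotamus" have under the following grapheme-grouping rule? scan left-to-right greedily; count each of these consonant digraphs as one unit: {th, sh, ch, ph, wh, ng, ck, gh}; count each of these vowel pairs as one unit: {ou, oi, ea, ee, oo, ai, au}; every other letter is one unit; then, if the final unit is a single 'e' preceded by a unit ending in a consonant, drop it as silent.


Word: "hippopotamus" (12 letters)
Left-to-right scan:
  (1) 'h' (letter)
  (2) 'i' (letter)
  (3) 'p' (letter)
  (4) 'p' (letter)
  (5) 'o' (letter)
  (6) 'p' (letter)
  (7) 'o' (letter)
  (8) 't' (letter)
  (9) 'a' (letter)
  (10) 'm' (letter)
  (11) 'u' (letter)
  (12) 's' (letter)
Units from scan: 12
Sound units = 12 units


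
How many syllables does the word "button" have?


Word: "button"
Syllable breakdown: but / ton
Counting: 2 parts
= 2 syllables


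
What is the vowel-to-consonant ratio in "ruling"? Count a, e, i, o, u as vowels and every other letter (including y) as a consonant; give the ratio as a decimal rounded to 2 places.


Word: "ruling"
Vowels (a,e,i,o,u): 2
Consonants: 4
Ratio = 2/4
= 0.50


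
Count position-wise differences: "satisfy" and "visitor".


Comparing character by character (same length = 7):
  Pos 0: 's' vs 'v' !=
  Pos 1: 'a' vs 'i' !=
  Pos 2: 't' vs 's' !=
  Pos 3: 'i' vs 'i' =
  Pos 4: 's' vs 't' !=
  Pos 5: 'f' vs 'o' !=
  Pos 6: 'y' vs 'r' !=
Hamming distance = 6


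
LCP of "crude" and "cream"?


Word 1: "crude"
Word 2: "cream"
Comparing from start:
  Pos 0: 'c' == 'c'
  Pos 1: 'r' == 'r'
  Pos 2: 'u' != 'e' (stop)
LCP = "cr" (length 2)


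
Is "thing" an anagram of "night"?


Word 1: "night" → sorted: ghint
Word 2: "thing" → sorted: ghint
Same letters? ghint == ghint
Anagram = Yes


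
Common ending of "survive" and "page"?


Word 1: "survive"
Word 2: "page"
Comparing from end:
  Pos -1: 'e' == 'e'
  Pos -2: 'v' != 'g' (stop)
LCS = "e" (length 1)


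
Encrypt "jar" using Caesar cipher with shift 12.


Word: "jar"
Shift: 12
Each letter → (letter + shift) mod 26:
  'j' (9) + 12 = 21 → 'v'
  'a' (0) + 12 = 12 → 'm'
  'r' (17) + 12 = 3 → 'd'
Result = "vmd"


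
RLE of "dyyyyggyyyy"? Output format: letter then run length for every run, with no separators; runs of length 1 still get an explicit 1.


String: "dyyyyggyyyy"
Scanning for consecutive runs:
  'd' x 1
  'y' x 4
  'g' x 2
  'y' x 4
RLE = "d1y4g2y4"


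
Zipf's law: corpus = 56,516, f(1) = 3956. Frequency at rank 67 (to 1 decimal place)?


Zipf's law: f(r) = f(1) / r
f(1) = 3956
f(67) = 3956 / 67
= 59.0 occurrences


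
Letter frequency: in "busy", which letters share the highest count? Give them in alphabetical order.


Word: "busy"
Letter counts:
  'b': 1
  's': 1
  'u': 1
  'y': 1
Maximum count = 1
Most frequent = 'b', 's', 'u', 'y' (1 time each)


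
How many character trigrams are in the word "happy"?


Word: "happy" (length 5)
Number of 3-grams = length - 3 + 1 = 5 - 3 + 1
= 3


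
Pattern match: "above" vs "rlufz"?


Pattern of "above": [0, 1, 2, 3, 4]
Pattern of "rlufz": [0, 1, 2, 3, 4]
Patterns match
Same pattern = Yes


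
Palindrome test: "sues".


Word: "sues"
Reversed: "seus"
Forward == Backward? sues != seus
Palindrome = No


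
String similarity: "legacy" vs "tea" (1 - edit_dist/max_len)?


Word 1: "legacy" (length 6)
Word 2: "tea" (length 3)
One optimal edit sequence:
  1. substitute 'l' -> 't'  (+1)
  2. keep 'e'
  3. delete 'g'  (+1)
  4. keep 'a'
  5. delete 'c'  (+1)
  6. delete 'y'  (+1)
Edit distance = 4
Max length = max(6, 3) = 6
Similarity = 1 - 4/6
= 0.3333


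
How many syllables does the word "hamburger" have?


Word: "hamburger"
Syllable breakdown: ham | bur | ger
Counting: 3 parts
= 3 syllables


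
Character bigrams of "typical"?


Word: "typical" (length 7)
Number of bigrams = 7 - 2 + 1 = 6
  Position 0: "ty"
  Position 1: "yp"
  Position 2: "pi"
  Position 3: "ic"
  Position 4: "ca"
  Position 5: "al"
Bigrams = "ty", "yp", "pi", "ic", "ca", "al"


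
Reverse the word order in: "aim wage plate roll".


Original: "aim wage plate roll"
Words (1..n): aim | wage | plate | roll
Reversed (n..1): roll | plate | wage | aim
Result = "roll plate wage aim"


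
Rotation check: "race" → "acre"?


Word: "race", Candidate: "acre"
Method: check if candidate is substring of word+word
"racerace" contains "acre"? No
Is rotation = No


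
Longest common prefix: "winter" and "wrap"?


Word 1: "winter"
Word 2: "wrap"
Comparing from start:
  Pos 0: 'w' == 'w'
  Pos 1: 'i' != 'r' (stop)
LCP = "w" (length 1)


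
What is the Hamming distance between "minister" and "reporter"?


Comparing character by character (same length = 8):
  Pos 0: 'm' vs 'r' !=
  Pos 1: 'i' vs 'e' !=
  Pos 2: 'n' vs 'p' !=
  Pos 3: 'i' vs 'o' !=
  Pos 4: 's' vs 'r' !=
  Pos 5: 't' vs 't' =
  Pos 6: 'e' vs 'e' =
  Pos 7: 'r' vs 'r' =
Hamming distance = 5


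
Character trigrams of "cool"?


Word: "cool" (length 4)
Number of trigrams = 4 - 3 + 1 = 2
  Position 0: "coo"
  Position 1: "ool"
Trigrams = "coo", "ool"


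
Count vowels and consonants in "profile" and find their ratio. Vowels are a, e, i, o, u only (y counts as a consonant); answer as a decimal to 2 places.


Word: "profile"
Vowels (a,e,i,o,u): 3
Consonants: 4
Ratio = 3/4
= 0.75


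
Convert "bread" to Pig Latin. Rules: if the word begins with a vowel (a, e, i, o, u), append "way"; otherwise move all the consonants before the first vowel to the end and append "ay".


Word: "bread"
Starts with consonant(s) → move to end, add 'ay'
Consonant cluster: "br"
Pig Latin = "eadbray"


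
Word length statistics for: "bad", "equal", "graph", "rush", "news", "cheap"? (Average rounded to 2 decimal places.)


Lengths: "bad"=3, "equal"=5, "graph"=5, "rush"=4, "news"=4, "cheap"=5
Sum = 26, Count = 6
Average = 26/6 = 4.33
= avg=4.33, min=3, max=5


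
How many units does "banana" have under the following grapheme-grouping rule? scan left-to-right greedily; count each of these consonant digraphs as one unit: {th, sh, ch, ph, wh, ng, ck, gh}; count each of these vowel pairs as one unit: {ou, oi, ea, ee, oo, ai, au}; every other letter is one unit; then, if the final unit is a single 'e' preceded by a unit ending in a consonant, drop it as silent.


Word: "banana" (6 letters)
Left-to-right scan:
  (1) 'b' (letter)
  (2) 'a' (letter)
  (3) 'n' (letter)
  (4) 'a' (letter)
  (5) 'n' (letter)
  (6) 'a' (letter)
Units from scan: 6
Sound units = 6 units


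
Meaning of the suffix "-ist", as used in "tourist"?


Suffix: -ist
Example: tourist = tour + -ist
Meaning = one who practices


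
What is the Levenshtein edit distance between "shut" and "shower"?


Word 1: "shut" (length 4)
Word 2: "shower" (length 6)
One optimal edit sequence (insert/delete/substitute each cost 1):
  1. keep 's'
  2. keep 'h'
  3. insert 'o'  (+1)
  4. insert 'w'  (+1)
  5. substitute 'u' -> 'e'  (+1)
  6. substitute 't' -> 'r'  (+1)
Total edit operations: 4
Edit distance = 4


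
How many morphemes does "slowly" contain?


Word: "slowly"
Morphemes: slow / -ly
Each morpheme carries meaning
= 2 morphemes


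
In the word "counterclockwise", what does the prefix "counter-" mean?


Prefix: counter-
As in: counterclockwise -> counter- + clockwise
Meaning = against / opposite


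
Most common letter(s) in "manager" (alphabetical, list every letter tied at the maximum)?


Word: "manager"
Letter counts:
  'a': 2
  'e': 1
  'g': 1
  'm': 1
  'n': 1
  'r': 1
Maximum count = 2
Most frequent = 'a' (2 times each)


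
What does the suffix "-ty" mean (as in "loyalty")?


Suffix: -ty
Example: loyalty = loyal + -ty
Meaning = quality of


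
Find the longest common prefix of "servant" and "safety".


Word 1: "servant"
Word 2: "safety"
Comparing from start:
  Pos 0: 's' == 's'
  Pos 1: 'e' != 'a' (stop)
LCP = "s" (length 1)


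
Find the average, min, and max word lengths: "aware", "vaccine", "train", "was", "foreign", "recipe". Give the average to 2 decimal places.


Lengths: "aware"=5, "vaccine"=7, "train"=5, "was"=3, "foreign"=7, "recipe"=6
Sum = 33, Count = 6
Average = 33/6 = 5.50
= avg=5.50, min=3, max=7


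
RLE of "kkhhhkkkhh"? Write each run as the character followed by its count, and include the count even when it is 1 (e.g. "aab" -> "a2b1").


String: "kkhhhkkkhh"
Scanning for consecutive runs:
  'k' x 2
  'h' x 3
  'k' x 3
  'h' x 2
RLE = "k2h3k3h2"


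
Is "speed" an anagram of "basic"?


Word 1: "basic" → sorted: abcis
Word 2: "speed" → sorted: deeps
Same letters? abcis != deeps
Anagram = No


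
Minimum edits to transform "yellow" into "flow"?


Word 1: "yellow" (length 6)
Word 2: "flow" (length 4)
One optimal edit sequence (insert/delete/substitute each cost 1):
  1. delete 'y'  (+1)
  2. delete 'e'  (+1)
  3. substitute 'l' -> 'f'  (+1)
  4. keep 'l'
  5. keep 'o'
  6. keep 'w'
Total edit operations: 3
Edit distance = 3


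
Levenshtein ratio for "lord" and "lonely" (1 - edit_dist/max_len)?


Word 1: "lord" (length 4)
Word 2: "lonely" (length 6)
One optimal edit sequence:
  1. keep 'l'
  2. keep 'o'
  3. insert 'n'  (+1)
  4. insert 'e'  (+1)
  5. substitute 'r' -> 'l'  (+1)
  6. substitute 'd' -> 'y'  (+1)
Edit distance = 4
Max length = max(4, 6) = 6
Similarity = 1 - 4/6
= 0.3333


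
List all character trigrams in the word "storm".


Word: "storm" (length 5)
Number of trigrams = 5 - 3 + 1 = 3
  Position 0: "sto"
  Position 1: "tor"
  Position 2: "orm"
Trigrams = "sto", "tor", "orm"


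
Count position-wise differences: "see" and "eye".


Comparing character by character (same length = 3):
  Pos 0: 's' vs 'e' !=
  Pos 1: 'e' vs 'y' !=
  Pos 2: 'e' vs 'e' =
Hamming distance = 2


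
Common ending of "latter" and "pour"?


Word 1: "latter"
Word 2: "pour"
Comparing from end:
  Pos -1: 'r' == 'r'
  Pos -2: 'e' != 'u' (stop)
LCS = "r" (length 1)


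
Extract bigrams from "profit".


Word: "profit" (length 6)
Number of bigrams = 6 - 2 + 1 = 5
  Position 0: "pr"
  Position 1: "ro"
  Position 2: "of"
  Position 3: "fi"
  Position 4: "it"
Bigrams = "pr", "ro", "of", "fi", "it"


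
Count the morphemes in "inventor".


Word: "inventor"
Morphemes: invent / -or
Each morpheme carries meaning
= 2 morphemes


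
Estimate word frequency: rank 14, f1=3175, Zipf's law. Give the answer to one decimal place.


Zipf's law: f(r) = f(1) / r
f(1) = 3175
f(14) = 3175 / 14
= 226.8 occurrences


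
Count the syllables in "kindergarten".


Word: "kindergarten"
Syllable breakdown: kin-der-gar-ten
Counting: 4 parts
= 4 syllables


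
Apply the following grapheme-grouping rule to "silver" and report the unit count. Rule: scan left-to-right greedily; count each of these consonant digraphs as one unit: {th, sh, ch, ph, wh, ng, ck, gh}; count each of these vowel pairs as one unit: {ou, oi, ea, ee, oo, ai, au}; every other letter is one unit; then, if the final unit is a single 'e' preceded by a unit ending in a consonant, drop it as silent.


Word: "silver" (6 letters)
Left-to-right scan:
  1. 's' (letter)
  2. 'i' (letter)
  3. 'l' (letter)
  4. 'v' (letter)
  5. 'e' (letter)
  6. 'r' (letter)
Units from scan: 6
Sound units = 6 units


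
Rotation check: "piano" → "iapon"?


Word: "piano", Candidate: "iapon"
Method: check if candidate is substring of word+word
"pianopiano" contains "iapon"? No
Is rotation = No


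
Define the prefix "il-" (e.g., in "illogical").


Prefix: il-
As in: illogical -> il- + logical
Meaning = not


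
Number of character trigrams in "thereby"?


Word: "thereby" (length 7)
Number of 3-grams = length - 3 + 1 = 7 - 3 + 1
= 5


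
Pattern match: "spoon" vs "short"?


Pattern of "spoon": [0, 1, 2, 2, 3]
Pattern of "short": [0, 1, 2, 3, 4]
Patterns do not match
Same pattern = No


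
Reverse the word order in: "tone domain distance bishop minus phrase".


Original: "tone domain distance bishop minus phrase"
Words (1..n): tone | domain | distance | bishop | minus | phrase
Reversed (n..1): phrase | minus | bishop | distance | domain | tone
Result = "phrase minus bishop distance domain tone"


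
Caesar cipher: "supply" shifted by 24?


Word: "supply"
Shift: 24
Each letter → (letter + shift) mod 26:
  's' (18) + 24 = 16 → 'q'
  'u' (20) + 24 = 18 → 's'
  'p' (15) + 24 = 13 → 'n'
  'p' (15) + 24 = 13 → 'n'
  'l' (11) + 24 = 9 → 'j'
  'y' (24) + 24 = 22 → 'w'
Result = "qsnnjw"


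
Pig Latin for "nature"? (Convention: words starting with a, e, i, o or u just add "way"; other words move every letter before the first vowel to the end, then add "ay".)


Word: "nature"
Starts with consonant(s) → move to end, add 'ay'
Consonant cluster: "n"
Pig Latin = "aturenay"


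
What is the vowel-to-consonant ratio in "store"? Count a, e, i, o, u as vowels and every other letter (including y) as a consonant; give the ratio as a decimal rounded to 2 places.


Word: "store"
Vowels (a,e,i,o,u): 2
Consonants: 3
Ratio = 2/3
= 0.67


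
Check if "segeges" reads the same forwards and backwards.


Word: "segeges"
Reversed: "segeges"
Forward == Backward? segeges == segeges
Palindrome = Yes


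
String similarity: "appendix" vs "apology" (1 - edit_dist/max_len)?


Word 1: "appendix" (length 8)
Word 2: "apology" (length 7)
One optimal edit sequence:
  1. keep 'a'
  2. delete 'p'  (+1)
  3. keep 'p'
  4. substitute 'e' -> 'o'  (+1)
  5. substitute 'n' -> 'l'  (+1)
  6. substitute 'd' -> 'o'  (+1)
  7. substitute 'i' -> 'g'  (+1)
  8. substitute 'x' -> 'y'  (+1)
Edit distance = 6
Max length = max(8, 7) = 8
Similarity = 1 - 6/8
= 0.2500


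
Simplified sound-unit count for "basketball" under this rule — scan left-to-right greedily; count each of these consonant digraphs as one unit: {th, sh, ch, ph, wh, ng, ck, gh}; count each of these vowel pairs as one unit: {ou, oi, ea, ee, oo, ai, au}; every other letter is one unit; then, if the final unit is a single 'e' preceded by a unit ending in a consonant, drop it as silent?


Word: "basketball" (10 letters)
Left-to-right scan:
  [1] 'b' (letter)
  [2] 'a' (letter)
  [3] 's' (letter)
  [4] 'k' (letter)
  [5] 'e' (letter)
  [6] 't' (letter)
  [7] 'b' (letter)
  [8] 'a' (letter)
  [9] 'l' (letter)
  [10] 'l' (letter)
Units from scan: 10
Sound units = 10 units


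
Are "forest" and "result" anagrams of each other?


Word 1: "forest" → sorted: eforst
Word 2: "result" → sorted: elrstu
Same letters? eforst != elrstu
Anagram = No


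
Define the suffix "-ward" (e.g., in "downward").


Suffix: -ward
Example: downward = down + -ward
Meaning = in the direction of


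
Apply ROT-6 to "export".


Word: "export"
Shift: 6
Each letter → (letter + shift) mod 26:
  'e' (4) + 6 = 10 → 'k'
  'x' (23) + 6 = 3 → 'd'
  'p' (15) + 6 = 21 → 'v'
  'o' (14) + 6 = 20 → 'u'
  'r' (17) + 6 = 23 → 'x'
  't' (19) + 6 = 25 → 'z'
Result = "kdvuxz"


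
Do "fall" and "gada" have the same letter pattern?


Pattern of "fall": [0, 1, 2, 2]
Pattern of "gada": [0, 1, 2, 1]
Patterns do not match
Same pattern = No


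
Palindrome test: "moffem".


Word: "moffem"
Reversed: "meffom"
Forward == Backward? moffem != meffom
Palindrome = No


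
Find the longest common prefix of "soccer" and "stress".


Word 1: "soccer"
Word 2: "stress"
Comparing from start:
  Pos 0: 's' == 's'
  Pos 1: 'o' != 't' (stop)
LCP = "s" (length 1)


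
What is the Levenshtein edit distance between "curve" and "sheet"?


Word 1: "curve" (length 5)
Word 2: "sheet" (length 5)
One optimal edit sequence (insert/delete/substitute each cost 1):
  1. substitute 'c' -> 's'  (+1)
  2. substitute 'u' -> 'h'  (+1)
  3. substitute 'r' -> 'e'  (+1)
  4. substitute 'v' -> 'e'  (+1)
  5. substitute 'e' -> 't'  (+1)
Total edit operations: 5
Edit distance = 5


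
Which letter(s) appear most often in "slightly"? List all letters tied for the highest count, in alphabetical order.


Word: "slightly"
Letter counts:
  'g': 1
  'h': 1
  'i': 1
  'l': 2
  's': 1
  't': 1
  'y': 1
Maximum count = 2
Most frequent = 'l' (2 times each)


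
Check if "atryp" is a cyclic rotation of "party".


Word: "party", Candidate: "atryp"
Method: check if candidate is substring of word+word
"partyparty" contains "atryp"? No
Is rotation = No


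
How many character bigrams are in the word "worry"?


Word: "worry" (length 5)
Number of 2-grams = length - 2 + 1 = 5 - 2 + 1
= 4


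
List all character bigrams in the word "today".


Word: "today" (length 5)
Number of bigrams = 5 - 2 + 1 = 4
  Position 0: "to"
  Position 1: "od"
  Position 2: "da"
  Position 3: "ay"
Bigrams = "to", "od", "da", "ay"


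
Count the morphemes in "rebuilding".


Word: "rebuilding"
Morphemes: re- + build + -ing
Each morpheme carries meaning
= 3 morphemes


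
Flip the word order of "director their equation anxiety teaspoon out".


Original: "director their equation anxiety teaspoon out"
Words (1..n): director | their | equation | anxiety | teaspoon | out
Reversed (n..1): out | teaspoon | anxiety | equation | their | director
Result = "out teaspoon anxiety equation their director"


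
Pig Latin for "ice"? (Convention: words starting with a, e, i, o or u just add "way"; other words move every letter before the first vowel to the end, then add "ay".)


Word: "ice"
Starts with vowel → add 'way'
Pig Latin = "iceway"


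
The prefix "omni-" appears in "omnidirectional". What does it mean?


Prefix: omni-
Example: omnidirectional (omni- + directional)
Meaning = all


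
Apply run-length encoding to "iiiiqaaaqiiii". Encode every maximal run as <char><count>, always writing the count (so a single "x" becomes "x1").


String: "iiiiqaaaqiiii"
Scanning for consecutive runs:
  'i' x 4
  'q' x 1
  'a' x 3
  'q' x 1
  'i' x 4
RLE = "i4q1a3q1i4"


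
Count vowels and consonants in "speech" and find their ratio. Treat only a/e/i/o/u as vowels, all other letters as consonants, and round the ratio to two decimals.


Word: "speech"
Vowels (a,e,i,o,u): 2
Consonants: 4
Ratio = 2/4
= 0.50


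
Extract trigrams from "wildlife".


Word: "wildlife" (length 8)
Number of trigrams = 8 - 3 + 1 = 6
  Position 0: "wil"
  Position 1: "ild"
  Position 2: "ldl"
  Position 3: "dli"
  Position 4: "lif"
  Position 5: "ife"
Trigrams = "wil", "ild", "ldl", "dli", "lif", "ife"


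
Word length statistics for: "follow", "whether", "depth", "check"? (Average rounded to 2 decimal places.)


Lengths: "follow"=6, "whether"=7, "depth"=5, "check"=5
Sum = 23, Count = 4
Average = 23/4 = 5.75
= avg=5.75, min=5, max=7


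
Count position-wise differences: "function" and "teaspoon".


Comparing character by character (same length = 8):
  Pos 0: 'f' vs 't' !=
  Pos 1: 'u' vs 'e' !=
  Pos 2: 'n' vs 'a' !=
  Pos 3: 'c' vs 's' !=
  Pos 4: 't' vs 'p' !=
  Pos 5: 'i' vs 'o' !=
  Pos 6: 'o' vs 'o' =
  Pos 7: 'n' vs 'n' =
Hamming distance = 6


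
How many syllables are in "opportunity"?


Word: "opportunity"
Syllable breakdown: op / por / tu / ni / ty
Counting: 5 parts
= 5 syllables


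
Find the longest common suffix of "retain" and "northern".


Word 1: "retain"
Word 2: "northern"
Comparing from end:
  Pos -1: 'n' == 'n'
  Pos -2: 'i' != 'r' (stop)
LCS = "n" (length 1)


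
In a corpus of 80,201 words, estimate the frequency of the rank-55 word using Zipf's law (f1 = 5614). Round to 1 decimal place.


Zipf's law: f(r) = f(1) / r
f(1) = 5614
f(55) = 5614 / 55
= 102.1 occurrences


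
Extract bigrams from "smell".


Word: "smell" (length 5)
Number of bigrams = 5 - 2 + 1 = 4
  Position 0: "sm"
  Position 1: "me"
  Position 2: "el"
  Position 3: "ll"
Bigrams = "sm", "me", "el", "ll"


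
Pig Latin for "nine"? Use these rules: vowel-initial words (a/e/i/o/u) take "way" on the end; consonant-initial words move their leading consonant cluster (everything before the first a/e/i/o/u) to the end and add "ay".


Word: "nine"
Starts with consonant(s) → move to end, add 'ay'
Consonant cluster: "n"
Pig Latin = "inenay"


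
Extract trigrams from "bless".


Word: "bless" (length 5)
Number of trigrams = 5 - 3 + 1 = 3
  Position 0: "ble"
  Position 1: "les"
  Position 2: "ess"
Trigrams = "ble", "les", "ess"


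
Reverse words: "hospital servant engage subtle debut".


Original: "hospital servant engage subtle debut"
Words (1..n): hospital | servant | engage | subtle | debut
Reversed (n..1): debut | subtle | engage | servant | hospital
Result = "debut subtle engage servant hospital"


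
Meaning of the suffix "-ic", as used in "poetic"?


Suffix: -ic
As in: poetic -> poet + -ic
Meaning = relating to


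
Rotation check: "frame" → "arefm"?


Word: "frame", Candidate: "arefm"
Method: check if candidate is substring of word+word
"frameframe" contains "arefm"? No
Is rotation = No


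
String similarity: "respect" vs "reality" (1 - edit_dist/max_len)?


Word 1: "respect" (length 7)
Word 2: "reality" (length 7)
One optimal edit sequence:
  1. keep 'r'
  2. keep 'e'
  3. substitute 's' -> 'a'  (+1)
  4. substitute 'p' -> 'l'  (+1)
  5. substitute 'e' -> 'i'  (+1)
  6. substitute 'c' -> 't'  (+1)
  7. substitute 't' -> 'y'  (+1)
Edit distance = 5
Max length = max(7, 7) = 7
Similarity = 1 - 5/7
= 0.2857


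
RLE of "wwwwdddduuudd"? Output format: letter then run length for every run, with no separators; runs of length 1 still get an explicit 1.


String: "wwwwdddduuudd"
Scanning for consecutive runs:
  'w' x 4
  'd' x 4
  'u' x 3
  'd' x 2
RLE = "w4d4u3d2"


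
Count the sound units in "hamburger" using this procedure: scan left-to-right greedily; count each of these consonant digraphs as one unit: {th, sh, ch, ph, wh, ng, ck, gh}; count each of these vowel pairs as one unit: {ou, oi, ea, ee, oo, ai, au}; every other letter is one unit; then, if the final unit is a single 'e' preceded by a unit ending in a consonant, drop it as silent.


Word: "hamburger" (9 letters)
Left-to-right scan:
  [1] 'h' (letter)
  [2] 'a' (letter)
  [3] 'm' (letter)
  [4] 'b' (letter)
  [5] 'u' (letter)
  [6] 'r' (letter)
  [7] 'g' (letter)
  [8] 'e' (letter)
  [9] 'r' (letter)
Units from scan: 9
Sound units = 9 units


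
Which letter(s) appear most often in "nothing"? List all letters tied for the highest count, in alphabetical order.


Word: "nothing"
Letter counts:
  'g': 1
  'h': 1
  'i': 1
  'n': 2
  'o': 1
  't': 1
Maximum count = 2
Most frequent = 'n' (2 times each)


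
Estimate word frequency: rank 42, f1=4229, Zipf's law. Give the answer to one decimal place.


Zipf's law: f(r) = f(1) / r
f(1) = 4229
f(42) = 4229 / 42
= 100.7 occurrences


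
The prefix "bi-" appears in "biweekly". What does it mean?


Prefix: bi-
Example: biweekly (bi- + weekly)
Meaning = two


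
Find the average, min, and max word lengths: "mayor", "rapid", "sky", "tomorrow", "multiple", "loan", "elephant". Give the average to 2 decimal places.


Lengths: "mayor"=5, "rapid"=5, "sky"=3, "tomorrow"=8, "multiple"=8, "loan"=4, "elephant"=8
Sum = 41, Count = 7
Average = 41/7 = 5.86
= avg=5.86, min=3, max=8


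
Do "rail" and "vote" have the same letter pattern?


Pattern of "rail": [0, 1, 2, 3]
Pattern of "vote": [0, 1, 2, 3]
Patterns match
Same pattern = Yes


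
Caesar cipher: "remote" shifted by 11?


Word: "remote"
Shift: 11
Each letter → (letter + shift) mod 26:
  'r' (17) + 11 = 2 → 'c'
  'e' (4) + 11 = 15 → 'p'
  'm' (12) + 11 = 23 → 'x'
  'o' (14) + 11 = 25 → 'z'
  't' (19) + 11 = 4 → 'e'
  'e' (4) + 11 = 15 → 'p'
Result = "cpxzep"


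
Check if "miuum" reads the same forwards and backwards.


Word: "miuum"
Reversed: "muuim"
Forward == Backward? miuum != muuim
Palindrome = No


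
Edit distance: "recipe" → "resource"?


Word 1: "recipe" (length 6)
Word 2: "resource" (length 8)
One optimal edit sequence (insert/delete/substitute each cost 1):
  1. keep 'r'
  2. keep 'e'
  3. insert 's'  (+1)
  4. insert 'o'  (+1)
  5. substitute 'c' -> 'u'  (+1)
  6. substitute 'i' -> 'r'  (+1)
  7. substitute 'p' -> 'c'  (+1)
  8. keep 'e'
Total edit operations: 5
Edit distance = 5


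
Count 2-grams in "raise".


Word: "raise" (length 5)
Number of 2-grams = length - 2 + 1 = 5 - 2 + 1
= 4


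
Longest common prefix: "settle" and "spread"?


Word 1: "settle"
Word 2: "spread"
Comparing from start:
  Pos 0: 's' == 's'
  Pos 1: 'e' != 'p' (stop)
LCP = "s" (length 1)


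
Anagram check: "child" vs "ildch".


Word 1: "child" → sorted: cdhil
Word 2: "ildch" → sorted: cdhil
Same letters? cdhil == cdhil
Anagram = Yes


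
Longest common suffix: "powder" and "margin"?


Word 1: "powder"
Word 2: "margin"
Comparing from end:
  Pos -1: 'r' != 'n' (stop)
LCS = "" (length 0)


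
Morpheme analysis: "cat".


Word: "cat"
Morphemes: cat
Each morpheme carries meaning
= 1 morpheme


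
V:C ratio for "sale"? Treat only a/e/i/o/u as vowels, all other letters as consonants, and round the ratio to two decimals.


Word: "sale"
Vowels (a,e,i,o,u): 2
Consonants: 2
Ratio = 2/2
= 1.00


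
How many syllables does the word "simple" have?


Word: "simple"
Syllable breakdown: sim / ple
Counting: 2 parts
= 2 syllables


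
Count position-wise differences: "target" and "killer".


Comparing character by character (same length = 6):
  Pos 0: 't' vs 'k' !=
  Pos 1: 'a' vs 'i' !=
  Pos 2: 'r' vs 'l' !=
  Pos 3: 'g' vs 'l' !=
  Pos 4: 'e' vs 'e' =
  Pos 5: 't' vs 'r' !=
Hamming distance = 5


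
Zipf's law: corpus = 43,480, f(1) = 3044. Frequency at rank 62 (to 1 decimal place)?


Zipf's law: f(r) = f(1) / r
f(1) = 3044
f(62) = 3044 / 62
= 49.1 occurrences


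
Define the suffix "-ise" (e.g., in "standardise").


Suffix: -ise
Example: standardise (standard + -ise)
Meaning = to make


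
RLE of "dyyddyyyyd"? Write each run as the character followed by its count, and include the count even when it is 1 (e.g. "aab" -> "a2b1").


String: "dyyddyyyyd"
Scanning for consecutive runs:
  'd' x 1
  'y' x 2
  'd' x 2
  'y' x 4
  'd' x 1
RLE = "d1y2d2y4d1"


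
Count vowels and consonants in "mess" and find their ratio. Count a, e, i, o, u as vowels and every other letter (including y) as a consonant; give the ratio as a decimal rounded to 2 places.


Word: "mess"
Vowels (a,e,i,o,u): 1
Consonants: 3
Ratio = 1/3
= 0.33


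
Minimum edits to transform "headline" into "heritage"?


Word 1: "headline" (length 8)
Word 2: "heritage" (length 8)
One optimal edit sequence (insert/delete/substitute each cost 1):
  1. keep 'h'
  2. keep 'e'
  3. substitute 'a' -> 'r'  (+1)
  4. substitute 'd' -> 'i'  (+1)
  5. substitute 'l' -> 't'  (+1)
  6. substitute 'i' -> 'a'  (+1)
  7. substitute 'n' -> 'g'  (+1)
  8. keep 'e'
Total edit operations: 5
Edit distance = 5


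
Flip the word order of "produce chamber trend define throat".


Original: "produce chamber trend define throat"
Words (1..n): produce | chamber | trend | define | throat
Reversed (n..1): throat | define | trend | chamber | produce
Result = "throat define trend chamber produce"


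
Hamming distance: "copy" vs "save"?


Comparing character by character (same length = 4):
  Pos 0: 'c' vs 's' !=
  Pos 1: 'o' vs 'a' !=
  Pos 2: 'p' vs 'v' !=
  Pos 3: 'y' vs 'e' !=
Hamming distance = 4


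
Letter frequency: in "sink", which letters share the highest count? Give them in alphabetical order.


Word: "sink"
Letter counts:
  'i': 1
  'k': 1
  'n': 1
  's': 1
Maximum count = 1
Most frequent = 'i', 'k', 'n', 's' (1 time each)


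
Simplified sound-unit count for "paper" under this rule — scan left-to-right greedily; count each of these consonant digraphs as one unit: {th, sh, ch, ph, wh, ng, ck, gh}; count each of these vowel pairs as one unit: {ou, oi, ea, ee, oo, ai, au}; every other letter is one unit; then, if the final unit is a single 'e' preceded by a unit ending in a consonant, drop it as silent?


Word: "paper" (5 letters)
Left-to-right scan:
  [1] 'p' (letter)
  [2] 'a' (letter)
  [3] 'p' (letter)
  [4] 'e' (letter)
  [5] 'r' (letter)
Units from scan: 5
Sound units = 5 units


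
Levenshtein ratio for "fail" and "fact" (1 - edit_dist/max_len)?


Word 1: "fail" (length 4)
Word 2: "fact" (length 4)
One optimal edit sequence:
  1. keep 'f'
  2. keep 'a'
  3. substitute 'i' -> 'c'  (+1)
  4. substitute 'l' -> 't'  (+1)
Edit distance = 2
Max length = max(4, 4) = 4
Similarity = 1 - 2/4
= 0.5000


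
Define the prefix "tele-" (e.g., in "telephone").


Prefix: tele-
Example: telephone (tele- + phone)
Meaning = distant


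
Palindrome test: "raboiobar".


Word: "raboiobar"
Reversed: "raboiobar"
Forward == Backward? raboiobar == raboiobar
Palindrome = Yes


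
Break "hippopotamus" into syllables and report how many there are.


Word: "hippopotamus"
Syllable breakdown: hip · po · pot · a · mus
Counting: 5 parts
= 5 syllables


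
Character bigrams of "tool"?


Word: "tool" (length 4)
Number of bigrams = 4 - 2 + 1 = 3
  Position 0: "to"
  Position 1: "oo"
  Position 2: "ol"
Bigrams = "to", "oo", "ol"


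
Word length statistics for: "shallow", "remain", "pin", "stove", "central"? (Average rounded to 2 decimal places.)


Lengths: "shallow"=7, "remain"=6, "pin"=3, "stove"=5, "central"=7
Sum = 28, Count = 5
Average = 28/5 = 5.60
= avg=5.60, min=3, max=7


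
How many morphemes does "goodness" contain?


Word: "goodness"
Morphemes: good / -ness
Each morpheme carries meaning
= 2 morphemes


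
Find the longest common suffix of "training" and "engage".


Word 1: "training"
Word 2: "engage"
Comparing from end:
  Pos -1: 'g' != 'e' (stop)
LCS = "" (length 0)


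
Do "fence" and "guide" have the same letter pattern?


Pattern of "fence": [0, 1, 2, 3, 1]
Pattern of "guide": [0, 1, 2, 3, 4]
Patterns do not match
Same pattern = No


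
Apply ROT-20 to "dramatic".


Word: "dramatic"
Shift: 20
Each letter → (letter + shift) mod 26:
  'd' (3) + 20 = 23 → 'x'
  'r' (17) + 20 = 11 → 'l'
  'a' (0) + 20 = 20 → 'u'
  'm' (12) + 20 = 6 → 'g'
  'a' (0) + 20 = 20 → 'u'
  't' (19) + 20 = 13 → 'n'
  'i' (8) + 20 = 2 → 'c'
  'c' (2) + 20 = 22 → 'w'
Result = "xluguncw"


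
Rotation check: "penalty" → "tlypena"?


Word: "penalty", Candidate: "tlypena"
Method: check if candidate is substring of word+word
"penaltypenalty" contains "tlypena"? No
Is rotation = No


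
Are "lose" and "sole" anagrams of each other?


Word 1: "lose" → sorted: elos
Word 2: "sole" → sorted: elos
Same letters? elos == elos
Anagram = Yes


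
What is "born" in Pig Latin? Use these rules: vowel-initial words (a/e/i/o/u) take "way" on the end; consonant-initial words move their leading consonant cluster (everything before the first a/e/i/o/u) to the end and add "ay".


Word: "born"
Starts with consonant(s) → move to end, add 'ay'
Consonant cluster: "b"
Pig Latin = "ornbay"


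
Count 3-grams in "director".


Word: "director" (length 8)
Number of 3-grams = length - 3 + 1 = 8 - 3 + 1
= 6


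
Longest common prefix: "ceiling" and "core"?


Word 1: "ceiling"
Word 2: "core"
Comparing from start:
  Pos 0: 'c' == 'c'
  Pos 1: 'e' != 'o' (stop)
LCP = "c" (length 1)


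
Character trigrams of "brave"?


Word: "brave" (length 5)
Number of trigrams = 5 - 3 + 1 = 3
  Position 0: "bra"
  Position 1: "rav"
  Position 2: "ave"
Trigrams = "bra", "rav", "ave"


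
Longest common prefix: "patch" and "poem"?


Word 1: "patch"
Word 2: "poem"
Comparing from start:
  Pos 0: 'p' == 'p'
  Pos 1: 'a' != 'o' (stop)
LCP = "p" (length 1)


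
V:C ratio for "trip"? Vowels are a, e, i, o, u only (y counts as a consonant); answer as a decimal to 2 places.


Word: "trip"
Vowels (a,e,i,o,u): 1
Consonants: 3
Ratio = 1/3
= 0.33


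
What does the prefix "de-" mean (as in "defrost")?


Prefix: de-
As in: defrost -> de- + frost
Meaning = remove / reverse


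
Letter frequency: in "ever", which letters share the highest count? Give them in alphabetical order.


Word: "ever"
Letter counts:
  'e': 2
  'r': 1
  'v': 1
Maximum count = 2
Most frequent = 'e' (2 times each)


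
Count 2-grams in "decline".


Word: "decline" (length 7)
Number of 2-grams = length - 2 + 1 = 7 - 2 + 1
= 6


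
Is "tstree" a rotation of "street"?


Word: "street", Candidate: "tstree"
Method: check if candidate is substring of word+word
"streetstreet" contains "tstree"? Yes
Is rotation = Yes


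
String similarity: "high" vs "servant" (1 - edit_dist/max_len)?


Word 1: "high" (length 4)
Word 2: "servant" (length 7)
One optimal edit sequence:
  1. insert 's'  (+1)
  2. insert 'e'  (+1)
  3. insert 'r'  (+1)
  4. substitute 'h' -> 'v'  (+1)
  5. substitute 'i' -> 'a'  (+1)
  6. substitute 'g' -> 'n'  (+1)
  7. substitute 'h' -> 't'  (+1)
Edit distance = 7
Max length = max(4, 7) = 7
Similarity = 1 - 7/7
= 0.0000


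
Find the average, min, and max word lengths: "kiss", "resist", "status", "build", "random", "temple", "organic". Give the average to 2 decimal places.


Lengths: "kiss"=4, "resist"=6, "status"=6, "build"=5, "random"=6, "temple"=6, "organic"=7
Sum = 40, Count = 7
Average = 40/7 = 5.71
= avg=5.71, min=4, max=7


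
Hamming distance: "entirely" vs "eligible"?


Comparing character by character (same length = 8):
  Pos 0: 'e' vs 'e' =
  Pos 1: 'n' vs 'l' !=
  Pos 2: 't' vs 'i' !=
  Pos 3: 'i' vs 'g' !=
  Pos 4: 'r' vs 'i' !=
  Pos 5: 'e' vs 'b' !=
  Pos 6: 'l' vs 'l' =
  Pos 7: 'y' vs 'e' !=
Hamming distance = 6


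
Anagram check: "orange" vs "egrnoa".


Word 1: "orange" → sorted: aegnor
Word 2: "egrnoa" → sorted: aegnor
Same letters? aegnor == aegnor
Anagram = Yes
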